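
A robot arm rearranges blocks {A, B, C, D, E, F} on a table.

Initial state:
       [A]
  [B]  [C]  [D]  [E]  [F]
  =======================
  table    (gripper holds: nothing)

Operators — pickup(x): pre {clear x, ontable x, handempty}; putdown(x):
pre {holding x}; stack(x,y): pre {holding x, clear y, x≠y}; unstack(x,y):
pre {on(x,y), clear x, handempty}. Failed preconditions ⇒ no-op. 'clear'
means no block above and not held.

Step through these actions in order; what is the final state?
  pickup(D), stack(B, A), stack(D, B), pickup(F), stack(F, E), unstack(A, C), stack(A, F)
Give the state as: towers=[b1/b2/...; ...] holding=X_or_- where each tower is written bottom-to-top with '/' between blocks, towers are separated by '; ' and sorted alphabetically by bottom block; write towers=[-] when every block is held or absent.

towers=[B/D; C; E/F/A] holding=-

step 1 (pickup(D)): towers=[B; C/A; E; F] holding=D
step 2 (stack(B, A)) [no-op]: towers=[B; C/A; E; F] holding=D
step 3 (stack(D, B)): towers=[B/D; C/A; E; F] holding=-
step 4 (pickup(F)): towers=[B/D; C/A; E] holding=F
step 5 (stack(F, E)): towers=[B/D; C/A; E/F] holding=-
step 6 (unstack(A, C)): towers=[B/D; C; E/F] holding=A
step 7 (stack(A, F)): towers=[B/D; C; E/F/A] holding=-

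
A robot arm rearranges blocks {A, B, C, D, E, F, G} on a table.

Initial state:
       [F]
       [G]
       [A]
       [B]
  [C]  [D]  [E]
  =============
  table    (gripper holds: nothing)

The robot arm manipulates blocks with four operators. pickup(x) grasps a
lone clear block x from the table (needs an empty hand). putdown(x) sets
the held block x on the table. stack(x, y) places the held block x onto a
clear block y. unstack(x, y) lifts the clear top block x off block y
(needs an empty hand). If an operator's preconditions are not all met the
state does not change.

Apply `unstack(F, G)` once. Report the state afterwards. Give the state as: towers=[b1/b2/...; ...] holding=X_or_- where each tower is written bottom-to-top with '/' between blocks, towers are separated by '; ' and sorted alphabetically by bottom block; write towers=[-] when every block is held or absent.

before: towers=[C; D/B/A/G/F; E] holding=-
pre[unstack(F, G)]: on(F,G) ok, clear(F) ok, handempty ok
all met → apply unstack(F, G)
after:  towers=[C; D/B/A/G; E] holding=F

towers=[C; D/B/A/G; E] holding=F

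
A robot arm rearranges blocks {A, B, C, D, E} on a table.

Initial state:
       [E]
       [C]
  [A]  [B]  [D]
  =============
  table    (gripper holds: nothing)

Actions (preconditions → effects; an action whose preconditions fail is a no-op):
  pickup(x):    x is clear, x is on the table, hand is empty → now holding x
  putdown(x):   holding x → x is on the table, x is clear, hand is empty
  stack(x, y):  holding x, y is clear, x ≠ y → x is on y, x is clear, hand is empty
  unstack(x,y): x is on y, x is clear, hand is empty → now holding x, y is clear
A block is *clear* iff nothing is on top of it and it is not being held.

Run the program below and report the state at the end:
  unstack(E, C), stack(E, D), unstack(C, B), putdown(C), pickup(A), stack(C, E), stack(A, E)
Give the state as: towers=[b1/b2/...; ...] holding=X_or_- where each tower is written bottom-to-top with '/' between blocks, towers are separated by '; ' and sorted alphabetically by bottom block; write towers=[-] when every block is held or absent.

step 1 (unstack(E, C)): towers=[A; B/C; D] holding=E
step 2 (stack(E, D)): towers=[A; B/C; D/E] holding=-
step 3 (unstack(C, B)): towers=[A; B; D/E] holding=C
step 4 (putdown(C)): towers=[A; B; C; D/E] holding=-
step 5 (pickup(A)): towers=[B; C; D/E] holding=A
step 6 (stack(C, E)) [no-op]: towers=[B; C; D/E] holding=A
step 7 (stack(A, E)): towers=[B; C; D/E/A] holding=-

towers=[B; C; D/E/A] holding=-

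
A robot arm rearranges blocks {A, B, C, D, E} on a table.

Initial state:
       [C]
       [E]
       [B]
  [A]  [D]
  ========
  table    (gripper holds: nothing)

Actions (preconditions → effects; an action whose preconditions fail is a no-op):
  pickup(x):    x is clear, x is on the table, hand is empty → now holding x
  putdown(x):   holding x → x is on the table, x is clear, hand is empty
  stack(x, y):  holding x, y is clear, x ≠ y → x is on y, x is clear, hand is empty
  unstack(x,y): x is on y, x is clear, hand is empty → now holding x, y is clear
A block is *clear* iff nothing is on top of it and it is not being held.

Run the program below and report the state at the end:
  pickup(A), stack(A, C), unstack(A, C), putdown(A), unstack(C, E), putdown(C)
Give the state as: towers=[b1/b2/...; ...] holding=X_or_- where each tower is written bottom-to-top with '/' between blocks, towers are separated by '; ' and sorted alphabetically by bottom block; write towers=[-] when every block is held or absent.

towers=[A; C; D/B/E] holding=-

step 1 (pickup(A)): towers=[D/B/E/C] holding=A
step 2 (stack(A, C)): towers=[D/B/E/C/A] holding=-
step 3 (unstack(A, C)): towers=[D/B/E/C] holding=A
step 4 (putdown(A)): towers=[A; D/B/E/C] holding=-
step 5 (unstack(C, E)): towers=[A; D/B/E] holding=C
step 6 (putdown(C)): towers=[A; C; D/B/E] holding=-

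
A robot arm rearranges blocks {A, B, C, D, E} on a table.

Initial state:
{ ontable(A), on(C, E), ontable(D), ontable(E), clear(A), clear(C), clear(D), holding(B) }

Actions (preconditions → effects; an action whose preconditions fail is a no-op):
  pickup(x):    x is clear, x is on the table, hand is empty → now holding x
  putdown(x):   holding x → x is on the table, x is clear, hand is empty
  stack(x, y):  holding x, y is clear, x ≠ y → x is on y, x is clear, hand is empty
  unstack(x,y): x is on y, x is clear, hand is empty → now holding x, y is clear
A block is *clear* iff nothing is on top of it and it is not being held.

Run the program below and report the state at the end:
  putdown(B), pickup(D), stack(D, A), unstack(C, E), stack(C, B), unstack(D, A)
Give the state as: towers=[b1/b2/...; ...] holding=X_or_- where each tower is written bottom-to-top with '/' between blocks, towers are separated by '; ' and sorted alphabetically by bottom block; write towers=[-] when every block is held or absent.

step 1 (putdown(B)): towers=[A; B; D; E/C] holding=-
step 2 (pickup(D)): towers=[A; B; E/C] holding=D
step 3 (stack(D, A)): towers=[A/D; B; E/C] holding=-
step 4 (unstack(C, E)): towers=[A/D; B; E] holding=C
step 5 (stack(C, B)): towers=[A/D; B/C; E] holding=-
step 6 (unstack(D, A)): towers=[A; B/C; E] holding=D

towers=[A; B/C; E] holding=D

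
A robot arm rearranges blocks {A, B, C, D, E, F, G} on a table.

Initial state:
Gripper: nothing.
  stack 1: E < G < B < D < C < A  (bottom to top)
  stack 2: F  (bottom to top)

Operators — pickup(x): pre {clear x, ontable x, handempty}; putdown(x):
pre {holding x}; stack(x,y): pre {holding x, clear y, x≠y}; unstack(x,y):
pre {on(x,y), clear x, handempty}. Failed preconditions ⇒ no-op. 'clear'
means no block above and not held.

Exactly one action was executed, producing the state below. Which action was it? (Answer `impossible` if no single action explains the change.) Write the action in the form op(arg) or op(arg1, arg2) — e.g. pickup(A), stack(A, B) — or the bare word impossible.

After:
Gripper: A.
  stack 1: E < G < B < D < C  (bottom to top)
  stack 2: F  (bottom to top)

unstack(A, C)

target: towers=[E/G/B/D/C; F] holding=A
         pickup(F) → towers=[E/G/B/D/C/A] holding=F
     unstack(A, C) → towers=[E/G/B/D/C; F] holding=A  ← match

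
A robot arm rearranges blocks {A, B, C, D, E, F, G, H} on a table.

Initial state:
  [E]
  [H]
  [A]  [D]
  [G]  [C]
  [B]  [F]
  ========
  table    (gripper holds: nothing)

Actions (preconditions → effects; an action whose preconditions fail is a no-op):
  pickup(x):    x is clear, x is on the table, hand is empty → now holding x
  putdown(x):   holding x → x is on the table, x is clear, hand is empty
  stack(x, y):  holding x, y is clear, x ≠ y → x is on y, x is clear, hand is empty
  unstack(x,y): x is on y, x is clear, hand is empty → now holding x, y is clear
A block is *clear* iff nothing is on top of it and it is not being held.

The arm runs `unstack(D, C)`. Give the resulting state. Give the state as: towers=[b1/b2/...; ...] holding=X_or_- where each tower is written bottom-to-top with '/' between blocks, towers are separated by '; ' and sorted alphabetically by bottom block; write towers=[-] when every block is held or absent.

towers=[B/G/A/H/E; F/C] holding=D

before: towers=[B/G/A/H/E; F/C/D] holding=-
pre[unstack(D, C)]: on(D,C) yes, clear(D) yes, handempty yes
all met → apply unstack(D, C)
after:  towers=[B/G/A/H/E; F/C] holding=D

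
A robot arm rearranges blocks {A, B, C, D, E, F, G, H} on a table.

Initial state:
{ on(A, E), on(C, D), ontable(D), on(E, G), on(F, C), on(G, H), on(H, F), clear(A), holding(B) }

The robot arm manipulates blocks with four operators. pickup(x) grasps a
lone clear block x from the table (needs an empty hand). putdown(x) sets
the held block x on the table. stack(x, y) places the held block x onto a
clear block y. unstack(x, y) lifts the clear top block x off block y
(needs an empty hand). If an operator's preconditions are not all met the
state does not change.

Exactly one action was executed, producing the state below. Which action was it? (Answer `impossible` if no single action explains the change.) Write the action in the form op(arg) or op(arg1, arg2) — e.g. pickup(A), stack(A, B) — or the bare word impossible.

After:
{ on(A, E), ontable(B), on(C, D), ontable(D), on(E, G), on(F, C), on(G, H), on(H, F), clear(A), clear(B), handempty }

target: towers=[B; D/C/F/H/G/E/A] holding=-
        putdown(B) → towers=[B; D/C/F/H/G/E/A] holding=-  ← match
       stack(B, A) → towers=[D/C/F/H/G/E/A/B] holding=-

putdown(B)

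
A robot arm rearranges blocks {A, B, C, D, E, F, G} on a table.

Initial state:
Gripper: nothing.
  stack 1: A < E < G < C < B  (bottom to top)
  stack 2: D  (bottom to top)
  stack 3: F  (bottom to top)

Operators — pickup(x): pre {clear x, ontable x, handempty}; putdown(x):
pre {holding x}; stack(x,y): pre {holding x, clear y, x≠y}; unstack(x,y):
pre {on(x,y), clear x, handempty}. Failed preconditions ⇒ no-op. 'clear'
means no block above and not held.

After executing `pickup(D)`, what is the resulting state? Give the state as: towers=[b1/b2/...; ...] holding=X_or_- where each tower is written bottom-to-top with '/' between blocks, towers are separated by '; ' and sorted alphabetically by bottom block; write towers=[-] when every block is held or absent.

towers=[A/E/G/C/B; F] holding=D

before: towers=[A/E/G/C/B; D; F] holding=-
pre[pickup(D)]: clear(D) ✓, ontable(D) ✓, handempty ✓
all met → apply pickup(D)
after:  towers=[A/E/G/C/B; F] holding=D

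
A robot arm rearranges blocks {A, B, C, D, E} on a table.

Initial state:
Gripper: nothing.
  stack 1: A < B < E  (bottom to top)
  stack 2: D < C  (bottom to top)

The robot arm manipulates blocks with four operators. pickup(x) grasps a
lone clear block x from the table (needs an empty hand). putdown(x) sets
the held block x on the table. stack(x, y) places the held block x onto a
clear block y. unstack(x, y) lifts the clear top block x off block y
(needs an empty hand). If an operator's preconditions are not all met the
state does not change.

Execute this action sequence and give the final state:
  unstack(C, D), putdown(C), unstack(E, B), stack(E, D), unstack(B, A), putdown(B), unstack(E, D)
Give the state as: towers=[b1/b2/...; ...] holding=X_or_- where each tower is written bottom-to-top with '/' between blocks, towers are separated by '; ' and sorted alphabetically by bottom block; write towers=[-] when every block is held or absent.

step 1 (unstack(C, D)): towers=[A/B/E; D] holding=C
step 2 (putdown(C)): towers=[A/B/E; C; D] holding=-
step 3 (unstack(E, B)): towers=[A/B; C; D] holding=E
step 4 (stack(E, D)): towers=[A/B; C; D/E] holding=-
step 5 (unstack(B, A)): towers=[A; C; D/E] holding=B
step 6 (putdown(B)): towers=[A; B; C; D/E] holding=-
step 7 (unstack(E, D)): towers=[A; B; C; D] holding=E

towers=[A; B; C; D] holding=E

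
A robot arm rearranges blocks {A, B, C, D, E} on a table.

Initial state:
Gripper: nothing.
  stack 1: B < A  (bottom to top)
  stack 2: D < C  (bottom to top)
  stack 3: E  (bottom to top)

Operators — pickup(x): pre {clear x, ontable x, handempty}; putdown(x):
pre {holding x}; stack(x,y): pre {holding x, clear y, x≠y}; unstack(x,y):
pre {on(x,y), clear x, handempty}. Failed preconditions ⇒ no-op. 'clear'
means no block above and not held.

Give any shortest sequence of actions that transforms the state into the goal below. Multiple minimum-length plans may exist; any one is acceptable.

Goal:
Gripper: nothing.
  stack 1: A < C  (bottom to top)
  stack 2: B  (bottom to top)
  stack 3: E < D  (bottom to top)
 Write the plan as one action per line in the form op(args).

unstack(A, B)
putdown(A)
unstack(C, D)
stack(C, A)
pickup(D)
stack(D, E)

step 1 (unstack(A, B)): towers=[B; D/C; E] holding=A
step 2 (putdown(A)): towers=[A; B; D/C; E] holding=-
step 3 (unstack(C, D)): towers=[A; B; D; E] holding=C
step 4 (stack(C, A)): towers=[A/C; B; D; E] holding=-
step 5 (pickup(D)): towers=[A/C; B; E] holding=D
step 6 (stack(D, E)): towers=[A/C; B; E/D] holding=-
goal check: towers=[A/C; B; E/D] holding=- — reached (length 6, optimal by BFS)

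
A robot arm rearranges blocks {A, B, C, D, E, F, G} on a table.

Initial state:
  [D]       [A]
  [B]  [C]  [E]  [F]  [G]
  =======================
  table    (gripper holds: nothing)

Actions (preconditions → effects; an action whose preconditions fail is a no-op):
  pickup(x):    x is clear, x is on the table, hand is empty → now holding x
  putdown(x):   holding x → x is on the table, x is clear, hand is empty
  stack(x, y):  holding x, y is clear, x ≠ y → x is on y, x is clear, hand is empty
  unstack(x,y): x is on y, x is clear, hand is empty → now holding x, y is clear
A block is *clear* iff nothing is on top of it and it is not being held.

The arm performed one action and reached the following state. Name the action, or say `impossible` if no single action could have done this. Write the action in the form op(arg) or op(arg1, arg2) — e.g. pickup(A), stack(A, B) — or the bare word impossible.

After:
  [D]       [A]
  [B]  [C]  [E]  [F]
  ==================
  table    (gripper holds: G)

pickup(G)

target: towers=[B/D; C; E/A; F] holding=G
         pickup(F) → towers=[B/D; C; E/A; G] holding=F
         pickup(G) → towers=[B/D; C; E/A; F] holding=G  ← match
     unstack(D, B) → towers=[B; C; E/A; F; G] holding=D
     unstack(A, E) → towers=[B/D; C; E; F; G] holding=A
         pickup(C) → towers=[B/D; E/A; F; G] holding=C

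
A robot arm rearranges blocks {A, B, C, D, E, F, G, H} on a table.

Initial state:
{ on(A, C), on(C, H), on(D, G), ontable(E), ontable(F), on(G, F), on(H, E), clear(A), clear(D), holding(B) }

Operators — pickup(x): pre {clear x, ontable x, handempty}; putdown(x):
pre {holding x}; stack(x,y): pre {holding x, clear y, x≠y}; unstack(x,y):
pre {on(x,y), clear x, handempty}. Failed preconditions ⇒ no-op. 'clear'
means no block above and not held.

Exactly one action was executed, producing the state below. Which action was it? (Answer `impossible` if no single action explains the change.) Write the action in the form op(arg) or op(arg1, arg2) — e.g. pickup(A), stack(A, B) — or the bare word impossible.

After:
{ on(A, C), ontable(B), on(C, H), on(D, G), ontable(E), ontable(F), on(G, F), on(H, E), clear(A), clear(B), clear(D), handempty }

putdown(B)

target: towers=[B; E/H/C/A; F/G/D] holding=-
        putdown(B) → towers=[B; E/H/C/A; F/G/D] holding=-  ← match
       stack(B, A) → towers=[E/H/C/A/B; F/G/D] holding=-
       stack(B, D) → towers=[E/H/C/A; F/G/D/B] holding=-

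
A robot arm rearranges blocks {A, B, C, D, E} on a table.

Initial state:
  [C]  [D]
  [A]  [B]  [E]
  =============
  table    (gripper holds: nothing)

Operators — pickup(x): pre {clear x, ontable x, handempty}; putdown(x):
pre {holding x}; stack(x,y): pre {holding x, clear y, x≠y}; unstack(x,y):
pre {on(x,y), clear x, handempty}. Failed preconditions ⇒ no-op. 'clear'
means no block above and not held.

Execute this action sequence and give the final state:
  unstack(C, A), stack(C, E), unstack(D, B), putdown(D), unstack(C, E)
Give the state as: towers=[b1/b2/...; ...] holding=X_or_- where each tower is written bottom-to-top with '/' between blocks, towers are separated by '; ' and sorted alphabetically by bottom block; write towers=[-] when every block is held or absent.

step 1 (unstack(C, A)): towers=[A; B/D; E] holding=C
step 2 (stack(C, E)): towers=[A; B/D; E/C] holding=-
step 3 (unstack(D, B)): towers=[A; B; E/C] holding=D
step 4 (putdown(D)): towers=[A; B; D; E/C] holding=-
step 5 (unstack(C, E)): towers=[A; B; D; E] holding=C

towers=[A; B; D; E] holding=C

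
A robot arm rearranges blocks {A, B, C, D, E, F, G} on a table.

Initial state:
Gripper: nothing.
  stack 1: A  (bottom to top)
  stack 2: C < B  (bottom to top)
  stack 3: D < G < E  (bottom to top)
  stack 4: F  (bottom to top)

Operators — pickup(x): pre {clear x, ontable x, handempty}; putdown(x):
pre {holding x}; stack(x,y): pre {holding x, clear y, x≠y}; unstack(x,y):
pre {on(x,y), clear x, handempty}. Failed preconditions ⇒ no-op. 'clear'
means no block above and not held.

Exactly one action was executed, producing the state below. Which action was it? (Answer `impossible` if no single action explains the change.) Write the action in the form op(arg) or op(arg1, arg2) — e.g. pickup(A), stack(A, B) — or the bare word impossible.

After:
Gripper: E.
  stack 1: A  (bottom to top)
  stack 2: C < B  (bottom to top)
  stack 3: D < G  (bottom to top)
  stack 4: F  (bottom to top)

target: towers=[A; C/B; D/G; F] holding=E
     unstack(B, C) → towers=[A; C; D/G/E; F] holding=B
         pickup(F) → towers=[A; C/B; D/G/E] holding=F
         pickup(A) → towers=[C/B; D/G/E; F] holding=A
     unstack(E, G) → towers=[A; C/B; D/G; F] holding=E  ← match

unstack(E, G)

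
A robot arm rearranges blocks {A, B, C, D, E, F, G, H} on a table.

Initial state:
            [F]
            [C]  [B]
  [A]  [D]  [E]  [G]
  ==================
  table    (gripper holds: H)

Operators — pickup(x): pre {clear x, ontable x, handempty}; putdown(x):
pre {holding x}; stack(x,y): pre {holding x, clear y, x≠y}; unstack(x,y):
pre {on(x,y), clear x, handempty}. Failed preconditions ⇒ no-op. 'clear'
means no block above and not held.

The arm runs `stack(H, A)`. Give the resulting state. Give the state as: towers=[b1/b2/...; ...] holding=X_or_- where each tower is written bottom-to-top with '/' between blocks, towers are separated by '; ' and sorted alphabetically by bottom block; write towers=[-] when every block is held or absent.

before: towers=[A; D; E/C/F; G/B] holding=H
pre[stack(H, A)]: holding(H) ✓, clear(A) ✓, H≠A ✓
all met → apply stack(H, A)
after:  towers=[A/H; D; E/C/F; G/B] holding=-

towers=[A/H; D; E/C/F; G/B] holding=-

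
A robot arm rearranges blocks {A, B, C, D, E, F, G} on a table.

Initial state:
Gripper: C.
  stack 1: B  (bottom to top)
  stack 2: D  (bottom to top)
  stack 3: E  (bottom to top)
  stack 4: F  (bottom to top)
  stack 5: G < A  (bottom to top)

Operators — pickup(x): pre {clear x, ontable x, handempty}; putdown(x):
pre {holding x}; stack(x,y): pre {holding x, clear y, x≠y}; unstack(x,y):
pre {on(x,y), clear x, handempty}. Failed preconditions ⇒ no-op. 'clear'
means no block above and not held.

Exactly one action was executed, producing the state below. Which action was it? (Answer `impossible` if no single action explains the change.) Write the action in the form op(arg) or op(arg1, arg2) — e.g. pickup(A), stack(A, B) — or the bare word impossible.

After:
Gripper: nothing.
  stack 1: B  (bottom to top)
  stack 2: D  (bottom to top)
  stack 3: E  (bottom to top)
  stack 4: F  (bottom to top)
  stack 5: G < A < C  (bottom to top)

stack(C, A)

target: towers=[B; D; E; F; G/A/C] holding=-
        putdown(C) → towers=[B; C; D; E; F; G/A] holding=-
       stack(C, B) → towers=[B/C; D; E; F; G/A] holding=-
       stack(C, F) → towers=[B; D; E; F/C; G/A] holding=-
       stack(C, D) → towers=[B; D/C; E; F; G/A] holding=-
       stack(C, A) → towers=[B; D; E; F; G/A/C] holding=-  ← match
       stack(C, E) → towers=[B; D; E/C; F; G/A] holding=-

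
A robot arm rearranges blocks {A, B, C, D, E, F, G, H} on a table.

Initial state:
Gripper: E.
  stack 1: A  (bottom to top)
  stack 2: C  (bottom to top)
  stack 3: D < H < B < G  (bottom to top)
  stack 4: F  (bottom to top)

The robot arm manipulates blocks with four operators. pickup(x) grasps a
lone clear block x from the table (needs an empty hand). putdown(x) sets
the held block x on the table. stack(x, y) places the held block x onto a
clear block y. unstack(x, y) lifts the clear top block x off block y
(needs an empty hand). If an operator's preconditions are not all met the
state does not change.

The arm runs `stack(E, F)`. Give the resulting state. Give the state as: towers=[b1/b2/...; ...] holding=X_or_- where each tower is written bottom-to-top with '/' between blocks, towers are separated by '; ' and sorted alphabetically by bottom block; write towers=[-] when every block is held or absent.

before: towers=[A; C; D/H/B/G; F] holding=E
pre[stack(E, F)]: holding(E) ✓, clear(F) ✓, E≠F ✓
all met → apply stack(E, F)
after:  towers=[A; C; D/H/B/G; F/E] holding=-

towers=[A; C; D/H/B/G; F/E] holding=-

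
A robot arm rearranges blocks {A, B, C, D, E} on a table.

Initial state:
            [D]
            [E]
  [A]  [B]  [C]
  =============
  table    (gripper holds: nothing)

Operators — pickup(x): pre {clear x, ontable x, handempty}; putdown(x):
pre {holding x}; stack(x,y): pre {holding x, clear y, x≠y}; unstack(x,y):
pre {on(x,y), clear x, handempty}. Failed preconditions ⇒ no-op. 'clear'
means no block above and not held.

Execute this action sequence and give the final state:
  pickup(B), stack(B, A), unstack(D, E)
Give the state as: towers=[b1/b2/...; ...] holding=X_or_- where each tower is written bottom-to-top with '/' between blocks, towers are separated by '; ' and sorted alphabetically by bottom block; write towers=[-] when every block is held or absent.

towers=[A/B; C/E] holding=D

step 1 (pickup(B)): towers=[A; C/E/D] holding=B
step 2 (stack(B, A)): towers=[A/B; C/E/D] holding=-
step 3 (unstack(D, E)): towers=[A/B; C/E] holding=D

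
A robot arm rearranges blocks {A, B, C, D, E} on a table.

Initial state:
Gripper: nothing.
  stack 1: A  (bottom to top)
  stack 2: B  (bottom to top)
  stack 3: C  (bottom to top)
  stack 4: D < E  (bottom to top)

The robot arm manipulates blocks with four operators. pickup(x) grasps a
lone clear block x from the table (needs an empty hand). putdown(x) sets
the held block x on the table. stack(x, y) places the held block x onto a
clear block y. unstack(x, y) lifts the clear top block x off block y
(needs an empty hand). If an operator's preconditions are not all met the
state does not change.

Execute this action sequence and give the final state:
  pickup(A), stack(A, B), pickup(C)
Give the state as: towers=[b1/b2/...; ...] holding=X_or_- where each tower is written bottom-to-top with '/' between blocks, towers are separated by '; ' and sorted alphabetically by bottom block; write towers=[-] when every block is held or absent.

step 1 (pickup(A)): towers=[B; C; D/E] holding=A
step 2 (stack(A, B)): towers=[B/A; C; D/E] holding=-
step 3 (pickup(C)): towers=[B/A; D/E] holding=C

towers=[B/A; D/E] holding=C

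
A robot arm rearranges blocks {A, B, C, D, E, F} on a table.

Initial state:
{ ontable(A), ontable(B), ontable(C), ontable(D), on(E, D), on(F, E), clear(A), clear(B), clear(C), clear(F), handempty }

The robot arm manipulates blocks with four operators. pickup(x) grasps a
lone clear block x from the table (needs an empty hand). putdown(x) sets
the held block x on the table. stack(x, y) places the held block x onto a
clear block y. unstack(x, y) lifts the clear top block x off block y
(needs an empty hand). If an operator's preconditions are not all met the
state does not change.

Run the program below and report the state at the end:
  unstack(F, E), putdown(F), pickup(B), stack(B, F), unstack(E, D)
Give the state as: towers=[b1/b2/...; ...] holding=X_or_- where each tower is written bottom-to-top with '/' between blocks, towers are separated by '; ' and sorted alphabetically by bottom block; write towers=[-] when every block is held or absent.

step 1 (unstack(F, E)): towers=[A; B; C; D/E] holding=F
step 2 (putdown(F)): towers=[A; B; C; D/E; F] holding=-
step 3 (pickup(B)): towers=[A; C; D/E; F] holding=B
step 4 (stack(B, F)): towers=[A; C; D/E; F/B] holding=-
step 5 (unstack(E, D)): towers=[A; C; D; F/B] holding=E

towers=[A; C; D; F/B] holding=E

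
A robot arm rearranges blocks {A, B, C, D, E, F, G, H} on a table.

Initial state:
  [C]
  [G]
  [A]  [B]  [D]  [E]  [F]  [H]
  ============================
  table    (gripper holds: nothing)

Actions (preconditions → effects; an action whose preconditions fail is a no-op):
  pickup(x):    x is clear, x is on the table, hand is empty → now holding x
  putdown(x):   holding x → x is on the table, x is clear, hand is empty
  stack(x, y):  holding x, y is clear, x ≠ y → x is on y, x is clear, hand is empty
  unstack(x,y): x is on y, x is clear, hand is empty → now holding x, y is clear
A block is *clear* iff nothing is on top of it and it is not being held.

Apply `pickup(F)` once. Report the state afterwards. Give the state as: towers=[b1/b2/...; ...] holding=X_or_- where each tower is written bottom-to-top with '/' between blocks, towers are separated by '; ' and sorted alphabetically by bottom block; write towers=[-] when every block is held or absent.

towers=[A/G/C; B; D; E; H] holding=F

before: towers=[A/G/C; B; D; E; F; H] holding=-
pre[pickup(F)]: clear(F) ok, ontable(F) ok, handempty ok
all met → apply pickup(F)
after:  towers=[A/G/C; B; D; E; H] holding=F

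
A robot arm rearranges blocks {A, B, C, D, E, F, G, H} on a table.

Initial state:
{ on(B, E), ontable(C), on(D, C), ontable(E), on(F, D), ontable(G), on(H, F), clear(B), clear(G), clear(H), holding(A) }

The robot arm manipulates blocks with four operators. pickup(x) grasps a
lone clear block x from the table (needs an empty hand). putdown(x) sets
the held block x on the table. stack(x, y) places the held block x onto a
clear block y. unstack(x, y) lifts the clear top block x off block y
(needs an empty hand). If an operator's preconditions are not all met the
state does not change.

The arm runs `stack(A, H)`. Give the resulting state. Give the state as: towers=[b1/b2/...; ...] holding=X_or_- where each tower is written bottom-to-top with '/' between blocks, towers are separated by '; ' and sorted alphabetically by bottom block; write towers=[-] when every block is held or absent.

before: towers=[C/D/F/H; E/B; G] holding=A
pre[stack(A, H)]: holding(A) yes, clear(H) yes, A≠H yes
all met → apply stack(A, H)
after:  towers=[C/D/F/H/A; E/B; G] holding=-

towers=[C/D/F/H/A; E/B; G] holding=-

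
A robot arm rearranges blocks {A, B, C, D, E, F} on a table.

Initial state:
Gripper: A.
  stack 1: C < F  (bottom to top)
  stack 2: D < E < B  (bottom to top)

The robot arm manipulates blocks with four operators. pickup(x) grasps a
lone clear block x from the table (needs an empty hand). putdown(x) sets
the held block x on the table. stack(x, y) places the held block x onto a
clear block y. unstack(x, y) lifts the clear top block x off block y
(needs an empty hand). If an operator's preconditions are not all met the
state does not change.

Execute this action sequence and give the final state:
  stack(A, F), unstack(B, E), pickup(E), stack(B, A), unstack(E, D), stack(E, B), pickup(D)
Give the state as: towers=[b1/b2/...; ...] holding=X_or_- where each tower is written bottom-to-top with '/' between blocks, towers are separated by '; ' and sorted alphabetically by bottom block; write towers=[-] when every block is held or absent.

towers=[C/F/A/B/E] holding=D

step 1 (stack(A, F)): towers=[C/F/A; D/E/B] holding=-
step 2 (unstack(B, E)): towers=[C/F/A; D/E] holding=B
step 3 (pickup(E)) [no-op]: towers=[C/F/A; D/E] holding=B
step 4 (stack(B, A)): towers=[C/F/A/B; D/E] holding=-
step 5 (unstack(E, D)): towers=[C/F/A/B; D] holding=E
step 6 (stack(E, B)): towers=[C/F/A/B/E; D] holding=-
step 7 (pickup(D)): towers=[C/F/A/B/E] holding=D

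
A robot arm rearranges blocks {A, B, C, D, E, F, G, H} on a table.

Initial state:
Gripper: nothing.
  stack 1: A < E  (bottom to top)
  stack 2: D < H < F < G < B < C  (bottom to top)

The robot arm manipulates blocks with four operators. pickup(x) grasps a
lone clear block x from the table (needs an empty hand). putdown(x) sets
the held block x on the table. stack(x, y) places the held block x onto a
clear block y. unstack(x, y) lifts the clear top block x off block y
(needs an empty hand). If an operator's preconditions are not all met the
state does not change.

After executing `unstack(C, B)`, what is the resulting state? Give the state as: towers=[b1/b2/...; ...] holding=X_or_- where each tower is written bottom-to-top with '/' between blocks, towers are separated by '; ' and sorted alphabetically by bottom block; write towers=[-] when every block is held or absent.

before: towers=[A/E; D/H/F/G/B/C] holding=-
pre[unstack(C, B)]: on(C,B) yes, clear(C) yes, handempty yes
all met → apply unstack(C, B)
after:  towers=[A/E; D/H/F/G/B] holding=C

towers=[A/E; D/H/F/G/B] holding=C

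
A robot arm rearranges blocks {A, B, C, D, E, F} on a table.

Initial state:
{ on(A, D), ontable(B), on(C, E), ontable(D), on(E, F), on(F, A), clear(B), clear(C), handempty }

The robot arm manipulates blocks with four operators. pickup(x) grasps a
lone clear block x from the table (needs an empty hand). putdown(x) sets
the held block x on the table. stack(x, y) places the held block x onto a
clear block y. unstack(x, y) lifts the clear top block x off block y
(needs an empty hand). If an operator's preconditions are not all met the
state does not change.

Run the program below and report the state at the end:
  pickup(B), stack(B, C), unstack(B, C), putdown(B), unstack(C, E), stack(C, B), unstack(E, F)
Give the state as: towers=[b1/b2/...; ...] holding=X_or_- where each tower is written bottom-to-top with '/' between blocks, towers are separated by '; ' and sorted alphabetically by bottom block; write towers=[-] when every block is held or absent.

towers=[B/C; D/A/F] holding=E

step 1 (pickup(B)): towers=[D/A/F/E/C] holding=B
step 2 (stack(B, C)): towers=[D/A/F/E/C/B] holding=-
step 3 (unstack(B, C)): towers=[D/A/F/E/C] holding=B
step 4 (putdown(B)): towers=[B; D/A/F/E/C] holding=-
step 5 (unstack(C, E)): towers=[B; D/A/F/E] holding=C
step 6 (stack(C, B)): towers=[B/C; D/A/F/E] holding=-
step 7 (unstack(E, F)): towers=[B/C; D/A/F] holding=E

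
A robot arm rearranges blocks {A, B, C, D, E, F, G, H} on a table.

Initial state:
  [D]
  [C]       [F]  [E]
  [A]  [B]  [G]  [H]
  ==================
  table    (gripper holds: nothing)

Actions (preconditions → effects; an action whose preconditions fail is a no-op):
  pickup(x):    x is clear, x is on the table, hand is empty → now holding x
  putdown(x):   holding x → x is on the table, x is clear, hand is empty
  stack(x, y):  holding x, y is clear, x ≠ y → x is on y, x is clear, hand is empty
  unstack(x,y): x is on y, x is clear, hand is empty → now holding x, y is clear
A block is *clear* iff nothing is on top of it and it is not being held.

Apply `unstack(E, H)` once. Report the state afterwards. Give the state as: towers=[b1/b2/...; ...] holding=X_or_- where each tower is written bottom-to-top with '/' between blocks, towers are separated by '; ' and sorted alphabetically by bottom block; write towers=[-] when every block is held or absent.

before: towers=[A/C/D; B; G/F; H/E] holding=-
pre[unstack(E, H)]: on(E,H) ok, clear(E) ok, handempty ok
all met → apply unstack(E, H)
after:  towers=[A/C/D; B; G/F; H] holding=E

towers=[A/C/D; B; G/F; H] holding=E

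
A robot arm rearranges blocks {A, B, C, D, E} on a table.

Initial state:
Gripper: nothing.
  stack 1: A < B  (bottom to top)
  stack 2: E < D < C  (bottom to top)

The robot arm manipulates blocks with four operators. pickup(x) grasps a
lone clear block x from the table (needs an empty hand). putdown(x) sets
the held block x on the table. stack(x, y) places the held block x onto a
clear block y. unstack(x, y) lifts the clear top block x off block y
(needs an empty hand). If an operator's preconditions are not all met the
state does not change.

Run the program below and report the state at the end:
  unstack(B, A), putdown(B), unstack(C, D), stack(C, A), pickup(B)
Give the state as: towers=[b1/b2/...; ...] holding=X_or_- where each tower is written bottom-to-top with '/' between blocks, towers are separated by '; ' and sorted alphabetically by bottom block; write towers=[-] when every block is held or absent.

towers=[A/C; E/D] holding=B

step 1 (unstack(B, A)): towers=[A; E/D/C] holding=B
step 2 (putdown(B)): towers=[A; B; E/D/C] holding=-
step 3 (unstack(C, D)): towers=[A; B; E/D] holding=C
step 4 (stack(C, A)): towers=[A/C; B; E/D] holding=-
step 5 (pickup(B)): towers=[A/C; E/D] holding=B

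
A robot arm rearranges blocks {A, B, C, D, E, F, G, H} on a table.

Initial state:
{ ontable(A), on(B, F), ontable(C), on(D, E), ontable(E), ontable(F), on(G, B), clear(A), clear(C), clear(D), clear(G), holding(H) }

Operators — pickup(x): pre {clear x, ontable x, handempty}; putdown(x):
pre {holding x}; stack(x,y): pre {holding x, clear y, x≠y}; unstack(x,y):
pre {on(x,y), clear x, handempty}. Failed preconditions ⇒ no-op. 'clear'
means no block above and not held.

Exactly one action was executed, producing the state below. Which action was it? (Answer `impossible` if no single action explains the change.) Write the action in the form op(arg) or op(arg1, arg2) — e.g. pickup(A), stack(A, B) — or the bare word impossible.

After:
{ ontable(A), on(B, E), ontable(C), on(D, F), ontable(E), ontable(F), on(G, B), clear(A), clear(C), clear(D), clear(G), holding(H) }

impossible

target: towers=[A; C; E/B/G; F/D] holding=H
        putdown(H) → towers=[A; C; E/D; F/B/G; H] holding=-
       stack(H, G) → towers=[A; C; E/D; F/B/G/H] holding=-
       stack(H, A) → towers=[A/H; C; E/D; F/B/G] holding=-
       stack(H, D) → towers=[A; C; E/D/H; F/B/G] holding=-
       stack(H, C) → towers=[A; C/H; E/D; F/B/G] holding=-
none of the 5 applicable actions match → impossible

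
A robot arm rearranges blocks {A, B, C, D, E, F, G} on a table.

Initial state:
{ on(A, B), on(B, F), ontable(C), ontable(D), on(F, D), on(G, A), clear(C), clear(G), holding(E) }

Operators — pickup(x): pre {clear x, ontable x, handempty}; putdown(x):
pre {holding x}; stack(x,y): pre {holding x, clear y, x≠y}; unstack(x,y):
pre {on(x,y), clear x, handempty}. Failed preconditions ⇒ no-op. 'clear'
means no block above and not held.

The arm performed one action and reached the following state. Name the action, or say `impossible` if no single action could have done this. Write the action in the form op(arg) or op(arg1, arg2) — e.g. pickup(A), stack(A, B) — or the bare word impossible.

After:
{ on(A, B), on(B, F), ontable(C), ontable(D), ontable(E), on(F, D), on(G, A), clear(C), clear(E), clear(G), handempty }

putdown(E)

target: towers=[C; D/F/B/A/G; E] holding=-
        putdown(E) → towers=[C; D/F/B/A/G; E] holding=-  ← match
       stack(E, G) → towers=[C; D/F/B/A/G/E] holding=-
       stack(E, C) → towers=[C/E; D/F/B/A/G] holding=-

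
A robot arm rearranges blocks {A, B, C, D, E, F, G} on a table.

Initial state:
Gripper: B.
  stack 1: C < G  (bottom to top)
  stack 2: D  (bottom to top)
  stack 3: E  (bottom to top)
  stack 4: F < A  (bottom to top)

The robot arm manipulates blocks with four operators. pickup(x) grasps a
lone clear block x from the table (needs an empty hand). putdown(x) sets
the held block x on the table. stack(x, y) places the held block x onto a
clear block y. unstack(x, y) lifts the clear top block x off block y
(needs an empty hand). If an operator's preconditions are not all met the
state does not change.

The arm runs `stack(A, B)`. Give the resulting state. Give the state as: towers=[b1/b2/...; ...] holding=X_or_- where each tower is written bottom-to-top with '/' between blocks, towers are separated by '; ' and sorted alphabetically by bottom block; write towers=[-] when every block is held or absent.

towers=[C/G; D; E; F/A] holding=B

before: towers=[C/G; D; E; F/A] holding=B
pre[stack(A, B)]: holding(A) ✗, clear(B) ✗, A≠B ✓
holding(A), clear(B) unmet → stack(A, B) is a no-op
after:  towers=[C/G; D; E; F/A] holding=B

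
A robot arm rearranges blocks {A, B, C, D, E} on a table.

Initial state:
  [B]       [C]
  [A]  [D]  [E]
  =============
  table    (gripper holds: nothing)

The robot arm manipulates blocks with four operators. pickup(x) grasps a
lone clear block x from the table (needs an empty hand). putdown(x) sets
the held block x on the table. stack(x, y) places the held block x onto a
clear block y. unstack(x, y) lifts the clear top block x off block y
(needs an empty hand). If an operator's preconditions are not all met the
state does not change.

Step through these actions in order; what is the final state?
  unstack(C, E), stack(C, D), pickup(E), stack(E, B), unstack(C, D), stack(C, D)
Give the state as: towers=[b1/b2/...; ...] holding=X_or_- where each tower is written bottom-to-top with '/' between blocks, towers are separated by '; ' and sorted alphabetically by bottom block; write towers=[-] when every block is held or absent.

towers=[A/B/E; D/C] holding=-

step 1 (unstack(C, E)): towers=[A/B; D; E] holding=C
step 2 (stack(C, D)): towers=[A/B; D/C; E] holding=-
step 3 (pickup(E)): towers=[A/B; D/C] holding=E
step 4 (stack(E, B)): towers=[A/B/E; D/C] holding=-
step 5 (unstack(C, D)): towers=[A/B/E; D] holding=C
step 6 (stack(C, D)): towers=[A/B/E; D/C] holding=-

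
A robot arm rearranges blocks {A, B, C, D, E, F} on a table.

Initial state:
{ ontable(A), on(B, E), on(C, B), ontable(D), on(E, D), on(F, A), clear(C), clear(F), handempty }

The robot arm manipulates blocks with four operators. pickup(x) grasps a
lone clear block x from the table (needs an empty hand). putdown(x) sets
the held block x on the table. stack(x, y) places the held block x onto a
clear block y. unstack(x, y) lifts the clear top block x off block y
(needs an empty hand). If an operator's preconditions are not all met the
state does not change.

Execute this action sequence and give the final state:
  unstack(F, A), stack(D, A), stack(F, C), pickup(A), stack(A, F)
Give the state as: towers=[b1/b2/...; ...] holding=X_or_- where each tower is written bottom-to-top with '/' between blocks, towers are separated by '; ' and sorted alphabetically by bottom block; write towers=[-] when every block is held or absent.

towers=[D/E/B/C/F/A] holding=-

step 1 (unstack(F, A)): towers=[A; D/E/B/C] holding=F
step 2 (stack(D, A)) [no-op]: towers=[A; D/E/B/C] holding=F
step 3 (stack(F, C)): towers=[A; D/E/B/C/F] holding=-
step 4 (pickup(A)): towers=[D/E/B/C/F] holding=A
step 5 (stack(A, F)): towers=[D/E/B/C/F/A] holding=-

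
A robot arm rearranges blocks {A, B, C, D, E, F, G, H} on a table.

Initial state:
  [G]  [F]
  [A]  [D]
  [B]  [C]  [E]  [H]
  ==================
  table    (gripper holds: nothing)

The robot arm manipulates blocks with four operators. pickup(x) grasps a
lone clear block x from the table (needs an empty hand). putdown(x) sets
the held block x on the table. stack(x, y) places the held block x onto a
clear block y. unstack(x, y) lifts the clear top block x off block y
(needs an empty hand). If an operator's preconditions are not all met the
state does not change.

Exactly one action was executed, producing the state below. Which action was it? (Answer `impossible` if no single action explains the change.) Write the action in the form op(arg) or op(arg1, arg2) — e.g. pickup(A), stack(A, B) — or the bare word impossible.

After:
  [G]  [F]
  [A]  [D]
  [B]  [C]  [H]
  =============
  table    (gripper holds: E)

pickup(E)

target: towers=[B/A/G; C/D/F; H] holding=E
     unstack(G, A) → towers=[B/A; C/D/F; E; H] holding=G
         pickup(E) → towers=[B/A/G; C/D/F; H] holding=E  ← match
         pickup(H) → towers=[B/A/G; C/D/F; E] holding=H
     unstack(F, D) → towers=[B/A/G; C/D; E; H] holding=F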